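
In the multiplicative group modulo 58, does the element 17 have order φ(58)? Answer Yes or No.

No

φ(58) = φ(2)·φ(29) = 1·28 = 28 = 2^2 · 7.
17 is a primitive root mod 58 iff 17^(φ(58)/q) ≢ 1 for every prime q | φ(58), i.e. q ∈ {2, 7}.
17^14 ≡ 57 (mod 58)  [q = 2: ≢ 1 ✓]
17^4 ≡ 1 (mod 58)  [q = 7: ≡ 1 ✗]
Since 17^4 ≡ 1, the order of 17 divides 4 < 28, so 17 is not a primitive root.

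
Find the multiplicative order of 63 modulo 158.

The order of 63 must divide φ(158) = φ(2)·φ(79) = 1·78 = 78 = 2 · 3 · 13.
Divisors of 78: 1, 2, 3, 6, 13, 26, 39, 78.
Check 63^d mod 158 for each divisor in increasing order:
63^1 ≡ 63
63^2 ≡ 19
63^3 ≡ 91
63^6 ≡ 65
63^13 ≡ 103
63^26 ≡ 23
63^39 ≡ 157
63^78 ≡ 1
Hence ord(63) = 78.

78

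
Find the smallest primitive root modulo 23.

φ(23) = 23 − 1 = 22 = 2 · 11.
g is a primitive root iff g^(22/q) ≢ 1 (mod 23) for each prime q ∈ {2, 11}.
g = 2: 2^11 ≡ 1 — hits 1, so not a primitive root.
g = 3: 3^11 ≡ 1 — hits 1, so not a primitive root.
g = 4: 4^11 ≡ 1 — hits 1, so not a primitive root.
g = 5: 5^11 ≡ 22; 5^2 ≡ 2 — none is 1, so 5 is a primitive root.
The smallest primitive root modulo 23 is 5.

5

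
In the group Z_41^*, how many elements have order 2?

1

φ(41) = 41 − 1 = 40 = 2^3 · 5.
(Z/41Z)^× is cyclic (|G| = 40); a cyclic group of order m has exactly φ(d) elements of each order d | m, and none otherwise.
2 | 40, and φ(2) = 2 − 1 = 1.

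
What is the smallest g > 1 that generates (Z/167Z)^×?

φ(167) = 167 − 1 = 166 = 2 · 83.
g is a primitive root iff g^(166/q) ≢ 1 (mod 167) for each prime q ∈ {2, 83}.
g = 2: 2^83 ≡ 1 — hits 1, so not a primitive root.
g = 3: 3^83 ≡ 1 — hits 1, so not a primitive root.
g = 4: 4^83 ≡ 1 — hits 1, so not a primitive root.
g = 5: 5^83 ≡ 166; 5^2 ≡ 25 — none is 1, so 5 is a primitive root.
Hence the least primitive root of 167 is 5.

5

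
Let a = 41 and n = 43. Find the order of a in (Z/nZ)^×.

By Lagrange's theorem, ord_43(41) divides φ(43) = 43 − 1 = 42 = 2 · 3 · 7.
Divisors of 42: 1, 2, 3, 6, 7, 14, 21, 42.
Evaluate successive powers at the divisors of 42:
41^1 ≡ 41
41^2 ≡ 4
41^3 ≡ 35
41^6 ≡ 21
41^7 ≡ 1
The smallest such exponent is 7, so the order of 41 is 7.

7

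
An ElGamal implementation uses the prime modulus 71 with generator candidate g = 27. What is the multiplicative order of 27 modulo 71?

35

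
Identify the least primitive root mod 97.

φ(97) = 97 − 1 = 96 = 2^5 · 3.
g is a primitive root iff g^(96/q) ≢ 1 (mod 97) for each prime q ∈ {2, 3}.
g = 2: 2^48 ≡ 1 — hits 1, so not a primitive root.
g = 3: 3^48 ≡ 1 — hits 1, so not a primitive root.
g = 4: 4^48 ≡ 1 — hits 1, so not a primitive root.
g = 5: 5^48 ≡ 96; 5^32 ≡ 35 — none is 1, so 5 is a primitive root.
Hence the least primitive root of 97 is 5.

5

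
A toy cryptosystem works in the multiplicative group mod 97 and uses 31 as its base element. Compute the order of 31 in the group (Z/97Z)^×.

48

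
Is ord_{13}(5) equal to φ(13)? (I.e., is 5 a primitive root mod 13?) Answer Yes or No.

No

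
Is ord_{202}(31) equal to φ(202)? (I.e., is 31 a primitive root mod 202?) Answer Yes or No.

No

φ(202) = φ(2)·φ(101) = 1·100 = 100 = 2^2 · 5^2.
Test 31^(100/q) mod 202 for each prime factor q of 100:
31^50 ≡ 1 (mod 202)  [q = 2: ≡ 1 ✗]
31^20 ≡ 185 (mod 202)  [q = 5: ≢ 1 ✓]
The check at q = 2 fails, so 31 generates a proper subgroup.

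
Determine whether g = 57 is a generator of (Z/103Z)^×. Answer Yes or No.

φ(103) = 103 − 1 = 102 = 2 · 3 · 17.
An element g generates (Z/103Z)^× iff g^(102/q) ≢ 1 (mod 103) for each prime q ∈ {2, 3, 17}.
57^51 ≡ 102 (mod 103)  [q = 2: ≢ 1 ✓]
57^34 ≡ 46 (mod 103)  [q = 3: ≢ 1 ✓]
57^6 ≡ 1 (mod 103)  [q = 17: ≡ 1 ✗]
Since 57^6 ≡ 1, the order of 57 divides 6 < 102, so 57 is not a primitive root.

No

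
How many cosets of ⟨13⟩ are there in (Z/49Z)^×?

The order of 13 must divide φ(49) = φ(7^2) = 7·(7−1) = 42 = 2 · 3 · 7.
Divisors of 42: 1, 2, 3, 6, 7, 14, 21, 42.
Check 13^d mod 49 for each divisor in increasing order:
13^1 ≡ 13 (mod 49)
13^2 ≡ 22 (mod 49)
13^3 ≡ 41 (mod 49)
13^6 ≡ 15 (mod 49)
13^7 ≡ 48 (mod 49)
13^14 ≡ 1 (mod 49) ✓
Thus |⟨13⟩| = ord(13) = 14.
[(Z/49Z)^× : ⟨13⟩] = 42/14 = 3.

3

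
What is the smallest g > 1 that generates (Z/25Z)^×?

2

φ(25) = φ(5^2) = 5·(5−1) = 20 = 2^2 · 5.
Test candidates g = 2, 3, … against the prime factors q ∈ {2, 5} of φ(25): g is a generator iff g^(20/q) ≢ 1 for every such q.
g = 2: 2^10 ≡ 24; 2^4 ≡ 16 — none is 1, so 2 is a primitive root.
Hence the least primitive root of 25 is 2.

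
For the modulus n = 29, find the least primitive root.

2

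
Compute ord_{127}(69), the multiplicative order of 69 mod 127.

ord(69) | φ(127) = 127 − 1 = 126 = 2 · 3^2 · 7.
Divisors of 126: 1, 2, 3, 6, 7, 9, 14, 18, 21, 42, 63, 126.
Compute 69^d (mod 127) for the divisors d until we hit 1:
69^1 ≡ 69
69^2 ≡ 62
69^3 ≡ 87
69^6 ≡ 76
69^7 ≡ 37
69^9 ≡ 8
69^14 ≡ 99
69^18 ≡ 64
69^21 ≡ 107
69^42 ≡ 19
69^63 ≡ 1
The smallest such exponent is 63, so the order of 69 is 63.

63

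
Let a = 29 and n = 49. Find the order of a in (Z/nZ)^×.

7

The order of 29 must divide φ(49) = φ(7^2) = 7·(7−1) = 42 = 2 · 3 · 7.
Divisors of 42: 1, 2, 3, 6, 7, 14, 21, 42.
Compute 29^d (mod 49) for the divisors d until we hit 1:
29^1 ≡ 29 (mod 49)
29^2 ≡ 8 (mod 49)
29^3 ≡ 36 (mod 49)
29^6 ≡ 22 (mod 49)
29^7 ≡ 1 (mod 49) ✓
The smallest such exponent is 7, so the order of 29 is 7.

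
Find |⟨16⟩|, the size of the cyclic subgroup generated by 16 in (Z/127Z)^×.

7

The order of 16 must divide φ(127) = 127 − 1 = 126 = 2 · 3^2 · 7.
Divisors of 126: 1, 2, 3, 6, 7, 9, 14, 18, 21, 42, 63, 126.
Compute 16^d (mod 127) for the divisors d until we hit 1:
16^1 ≡ 16 (mod 127)
16^2 ≡ 2 (mod 127)
16^3 ≡ 32 (mod 127)
16^6 ≡ 8 (mod 127)
16^7 ≡ 1 (mod 127) ✓
So ord_127(16) = 7.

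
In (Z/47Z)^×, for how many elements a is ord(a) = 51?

φ(47) = 47 − 1 = 46 = 2 · 23.
Since (Z/47Z)^× is cyclic of order 46, the number of elements of order d is φ(d) when d | 46 and 0 otherwise.
Since 51 ∤ 46, the count is 0.

0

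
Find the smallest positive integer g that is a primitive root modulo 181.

φ(181) = 181 − 1 = 180 = 2^2 · 3^2 · 5.
g is a primitive root iff g^(180/q) ≢ 1 (mod 181) for each prime q ∈ {2, 3, 5}.
g = 2: 2^90 ≡ 180; 2^60 ≡ 48; 2^36 ≡ 59 — none is 1, so 2 is a primitive root.
So 2 is the smallest generator of (Z/181Z)^×.

2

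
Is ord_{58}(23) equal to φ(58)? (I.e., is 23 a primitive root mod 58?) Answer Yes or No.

φ(58) = φ(2)·φ(29) = 1·28 = 28 = 2^2 · 7.
It suffices to check that the order of 23 is not a proper divisor of 28: compute 23^(28/q) for q ∈ {2, 7}.
23^14 ≡ 1 (mod 58)  [q = 2: ≡ 1 ✗]
23^4 ≡ 49 (mod 58)  [q = 7: ≢ 1 ✓]
23^14 ≡ 1 shows ord(23) | 14, strictly less than φ(58); not a primitive root.

No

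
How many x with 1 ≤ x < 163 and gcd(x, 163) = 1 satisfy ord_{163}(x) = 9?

6

φ(163) = 163 − 1 = 162 = 2 · 3^4.
Since (Z/163Z)^× is cyclic of order 162, the number of elements of order d is φ(d) when d | 162 and 0 otherwise.
9 = 3^2 divides 162, and φ(9) = 6.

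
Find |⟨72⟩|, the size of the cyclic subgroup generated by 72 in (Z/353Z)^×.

Since 72 ∈ (Z/353Z)^×, its order divides φ(353) = 353 − 1 = 352 = 2^5 · 11.
Divisors of 352: 1, 2, 4, 8, 11, 16, 22, 32, 44, 88, 176, 352.
Evaluate successive powers at the divisors of 352:
72^1 ≡ 72 (mod 353)
72^2 ≡ 242 (mod 353)
72^4 ≡ 319 (mod 353)
72^8 ≡ 97 (mod 353)
72^11 ≡ 317 (mod 353)
72^16 ≡ 231 (mod 353)
72^22 ≡ 237 (mod 353)
72^32 ≡ 58 (mod 353)
72^44 ≡ 42 (mod 353)
72^88 ≡ 352 (mod 353)
72^176 ≡ 1 (mod 353) ✓
The smallest such exponent is 176, so the order of 72 is 176.

176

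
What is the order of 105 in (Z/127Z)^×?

18

The order of 105 must divide φ(127) = 127 − 1 = 126 = 2 · 3^2 · 7.
Divisors of 126: 1, 2, 3, 6, 7, 9, 14, 18, 21, 42, 63, 126.
Test each divisor d:
105^1 ≡ 105 (mod 127)
105^2 ≡ 103 (mod 127)
105^3 ≡ 20 (mod 127)
105^6 ≡ 19 (mod 127)
105^7 ≡ 90 (mod 127)
105^9 ≡ 126 (mod 127)
105^14 ≡ 99 (mod 127)
105^18 ≡ 1 (mod 127) ✓
So ord_127(105) = 18.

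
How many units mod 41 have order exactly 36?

φ(41) = 41 − 1 = 40 = 2^3 · 5.
In a cyclic group of order 40, there are φ(d) elements of order d for each divisor d of 40, and zero for non-divisors.
36 does not divide 40, so no element of (Z/41Z)^× has order 36.

0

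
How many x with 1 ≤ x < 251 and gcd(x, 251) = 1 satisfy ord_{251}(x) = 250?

φ(251) = 251 − 1 = 250 = 2 · 5^3.
(Z/251Z)^× is cyclic (|G| = 250); a cyclic group of order m has exactly φ(d) elements of each order d | m, and none otherwise.
250 = 2 · 5^3 divides 250, and φ(250) = 100.

100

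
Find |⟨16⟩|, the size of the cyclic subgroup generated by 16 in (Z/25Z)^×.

5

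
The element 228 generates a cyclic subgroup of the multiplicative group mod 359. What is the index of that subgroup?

1

Since 228 ∈ (Z/359Z)^×, its order divides φ(359) = 359 − 1 = 358 = 2 · 179.
Divisors of 358: 1, 2, 179, 358.
Compute 228^d (mod 359) for the divisors d until we hit 1:
228^1 ≡ 228
228^2 ≡ 288
228^179 ≡ 358
228^358 ≡ 1
So ord_359(228) = 358, hence |⟨228⟩| = 358.
Index = |(Z/359Z)^×| / |⟨228⟩| = 358 / 358 = 1.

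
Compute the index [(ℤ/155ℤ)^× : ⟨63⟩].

30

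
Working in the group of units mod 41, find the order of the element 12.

40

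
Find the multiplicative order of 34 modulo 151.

The order of 34 must divide φ(151) = 151 − 1 = 150 = 2 · 3 · 5^2.
Divisors of 150: 1, 2, 3, 5, 6, 10, 15, 25, 30, 50, 75, 150.
Evaluate successive powers at the divisors of 150:
34^1 ≡ 34
34^2 ≡ 99
34^3 ≡ 44
34^5 ≡ 128
34^6 ≡ 124
34^10 ≡ 76
34^15 ≡ 64
34^25 ≡ 32
34^30 ≡ 19
34^50 ≡ 118
34^75 ≡ 1
Hence ord(34) = 75.

75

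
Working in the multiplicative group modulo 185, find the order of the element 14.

12

Since 14 ∈ (Z/185Z)^×, its order divides φ(185) = φ(5·37) = (5−1)·(37−1) = 4·36 = 144 = 2^4 · 3^2.
Divisors of 144: 1, 2, 3, 4, 6, 8, 9, 12, 16, 18, 24, 36, 48, 72, 144.
Compute 14^d (mod 185) for the divisors d until we hit 1:
14^1 ≡ 14 (mod 185)
14^2 ≡ 11 (mod 185)
14^3 ≡ 154 (mod 185)
14^4 ≡ 121 (mod 185)
14^6 ≡ 36 (mod 185)
14^8 ≡ 26 (mod 185)
14^9 ≡ 179 (mod 185)
14^12 ≡ 1 (mod 185) ✓
Therefore the multiplicative order of 14 modulo 185 is 12.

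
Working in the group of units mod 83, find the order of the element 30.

The order of 30 must divide φ(83) = 83 − 1 = 82 = 2 · 41.
Divisors of 82: 1, 2, 41, 82.
Check 30^d mod 83 for each divisor in increasing order:
30^1 ≡ 30 (mod 83)
30^2 ≡ 70 (mod 83)
30^41 ≡ 1 (mod 83) ✓
Therefore the multiplicative order of 30 modulo 83 is 41.

41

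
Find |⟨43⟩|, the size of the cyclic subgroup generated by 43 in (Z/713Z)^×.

Since 43 ∈ (Z/713Z)^×, its order divides φ(713) = φ(23·31) = (23−1)·(31−1) = 22·30 = 660 = 2^2 · 3 · 5 · 11.
Divisors of 660: 1, 2, 3, 4, 5, 6, 10, 11, 12, 15, 20, 22, 30, 33, 44, 55, 60, 66, 110, 132, 165, 220, 330, 660.
Test each divisor d:
43^1 ≡ 43
43^2 ≡ 423
43^3 ≡ 364
43^4 ≡ 679
43^5 ≡ 677
43^6 ≡ 591
43^10 ≡ 583
43^11 ≡ 114
43^12 ≡ 624
43^15 ≡ 402
43^20 ≡ 501
43^22 ≡ 162
43^30 ≡ 466
43^33 ≡ 643
43^44 ≡ 576
43^55 ≡ 68
43^60 ≡ 404
43^66 ≡ 622
43^110 ≡ 346
43^132 ≡ 438
43^165 ≡ 712
43^220 ≡ 645
43^330 ≡ 1
Hence ord(43) = 330.

330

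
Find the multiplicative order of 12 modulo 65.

By Lagrange's theorem, ord_65(12) divides φ(65) = φ(5·13) = (5−1)·(13−1) = 4·12 = 48 = 2^4 · 3.
Divisors of 48: 1, 2, 3, 4, 6, 8, 12, 16, 24, 48.
Check 12^d mod 65 for each divisor in increasing order:
12^1 ≡ 12
12^2 ≡ 14
12^3 ≡ 38
12^4 ≡ 1
Therefore the multiplicative order of 12 modulo 65 is 4.

4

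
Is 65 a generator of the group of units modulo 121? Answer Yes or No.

φ(121) = φ(11^2) = 11·(11−1) = 110 = 2 · 5 · 11.
Test 65^(110/q) mod 121 for each prime factor q of 110:
65^55 ≡ 120 (mod 121)  [q = 2: ≢ 1 ✓]
65^22 ≡ 1 (mod 121)  [q = 5: ≡ 1 ✗]
65^10 ≡ 67 (mod 121)  [q = 11: ≢ 1 ✓]
65^22 ≡ 1 shows ord(65) | 22, strictly less than φ(121); not a primitive root.

No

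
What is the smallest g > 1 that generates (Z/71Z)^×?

7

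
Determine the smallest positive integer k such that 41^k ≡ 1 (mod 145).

The order of 41 must divide φ(145) = φ(5·29) = (5−1)·(29−1) = 4·28 = 112 = 2^4 · 7.
Divisors of 112: 1, 2, 4, 7, 8, 14, 16, 28, 56, 112.
Test each divisor d:
41^1 ≡ 41 (mod 145)
41^2 ≡ 86 (mod 145)
41^4 ≡ 1 (mod 145) ✓
Therefore the multiplicative order of 41 modulo 145 is 4.

4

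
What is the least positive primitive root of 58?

3

φ(58) = φ(2)·φ(29) = 1·28 = 28 = 2^2 · 7.
g is a primitive root iff g^(28/q) ≢ 1 (mod 58) for each prime q ∈ {2, 7}.
g = 2: gcd(2, 58) = 2 > 1, not a unit — skip.
g = 3: 3^14 ≡ 57; 3^4 ≡ 23 — none is 1, so 3 is a primitive root.
Hence the least primitive root of 58 is 3.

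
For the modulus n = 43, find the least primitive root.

3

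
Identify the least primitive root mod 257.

3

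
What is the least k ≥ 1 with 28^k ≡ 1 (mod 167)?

The order of 28 must divide φ(167) = 167 − 1 = 166 = 2 · 83.
Divisors of 166: 1, 2, 83, 166.
Evaluate successive powers at the divisors of 166:
28^1 ≡ 28
28^2 ≡ 116
28^83 ≡ 1
Hence ord(28) = 83.

83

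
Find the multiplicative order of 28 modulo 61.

ord(28) | φ(61) = 61 − 1 = 60 = 2^2 · 3 · 5.
Divisors of 60: 1, 2, 3, 4, 5, 6, 10, 12, 15, 20, 30, 60.
Compute 28^d (mod 61) for the divisors d until we hit 1:
28^1 ≡ 28 (mod 61)
28^2 ≡ 52 (mod 61)
28^3 ≡ 53 (mod 61)
28^4 ≡ 20 (mod 61)
28^5 ≡ 11 (mod 61)
28^6 ≡ 3 (mod 61)
28^10 ≡ 60 (mod 61)
28^12 ≡ 9 (mod 61)
28^15 ≡ 50 (mod 61)
28^20 ≡ 1 (mod 61) ✓
The smallest such exponent is 20, so the order of 28 is 20.

20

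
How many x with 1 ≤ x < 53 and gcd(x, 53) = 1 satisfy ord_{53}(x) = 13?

12

φ(53) = 53 − 1 = 52 = 2^2 · 13.
(Z/53Z)^× is cyclic (|G| = 52); a cyclic group of order m has exactly φ(d) elements of each order d | m, and none otherwise.
13 | 52, and φ(13) = 13 − 1 = 12.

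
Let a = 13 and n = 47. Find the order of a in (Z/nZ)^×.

46

By Lagrange's theorem, ord_47(13) divides φ(47) = 47 − 1 = 46 = 2 · 23.
Divisors of 46: 1, 2, 23, 46.
Check 13^d mod 47 for each divisor in increasing order:
13^1 ≡ 13 (mod 47)
13^2 ≡ 28 (mod 47)
13^23 ≡ 46 (mod 47)
13^46 ≡ 1 (mod 47) ✓
Hence ord(13) = 46.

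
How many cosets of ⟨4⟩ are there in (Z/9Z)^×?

By Lagrange's theorem, ord_9(4) divides φ(9) = φ(3^2) = 3·(3−1) = 6 = 2 · 3.
Divisors of 6: 1, 2, 3, 6.
Test each divisor d:
4^1 ≡ 4 (mod 9)
4^2 ≡ 7 (mod 9)
4^3 ≡ 1 (mod 9) ✓
Thus |⟨4⟩| = ord(4) = 3.
Index = |(Z/9Z)^×| / |⟨4⟩| = 6 / 3 = 2.

2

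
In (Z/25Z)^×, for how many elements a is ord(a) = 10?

φ(25) = φ(5^2) = 5·(5−1) = 20 = 2^2 · 5.
Since (Z/25Z)^× is cyclic of order 20, the number of elements of order d is φ(d) when d | 20 and 0 otherwise.
10 = 2 · 5 divides 20, and φ(10) = 4.

4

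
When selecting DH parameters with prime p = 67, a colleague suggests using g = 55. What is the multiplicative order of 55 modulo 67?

33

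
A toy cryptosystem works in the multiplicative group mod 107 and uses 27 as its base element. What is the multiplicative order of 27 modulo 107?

The order of 27 must divide φ(107) = 107 − 1 = 106 = 2 · 53.
Divisors of 106: 1, 2, 53, 106.
Evaluate successive powers at the divisors of 106:
27^1 ≡ 27 (mod 107)
27^2 ≡ 87 (mod 107)
27^53 ≡ 1 (mod 107) ✓
So ord_107(27) = 53.

53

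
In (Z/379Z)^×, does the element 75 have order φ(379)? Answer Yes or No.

Yes

φ(379) = 379 − 1 = 378 = 2 · 3^3 · 7.
An element g generates (Z/379Z)^× iff g^(378/q) ≢ 1 (mod 379) for each prime q ∈ {2, 3, 7}.
75^189 ≡ 378 (mod 379)  [q = 2: ≢ 1 ✓]
75^126 ≡ 51 (mod 379)  [q = 3: ≢ 1 ✓]
75^54 ≡ 119 (mod 379)  [q = 7: ≢ 1 ✓]
None equal 1, so ord_379(75) = 378: 75 is a primitive root.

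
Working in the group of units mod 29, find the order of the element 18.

28

By Lagrange's theorem, ord_29(18) divides φ(29) = 29 − 1 = 28 = 2^2 · 7.
Divisors of 28: 1, 2, 4, 7, 14, 28.
Evaluate successive powers at the divisors of 28:
18^1 ≡ 18 (mod 29)
18^2 ≡ 5 (mod 29)
18^4 ≡ 25 (mod 29)
18^7 ≡ 17 (mod 29)
18^14 ≡ 28 (mod 29)
18^28 ≡ 1 (mod 29) ✓
So ord_29(18) = 28.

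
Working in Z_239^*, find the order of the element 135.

The order of 135 must divide φ(239) = 239 − 1 = 238 = 2 · 7 · 17.
Divisors of 238: 1, 2, 7, 14, 17, 34, 119, 238.
Check 135^d mod 239 for each divisor in increasing order:
135^1 ≡ 135 (mod 239)
135^2 ≡ 61 (mod 239)
135^7 ≡ 6 (mod 239)
135^14 ≡ 36 (mod 239)
135^17 ≡ 100 (mod 239)
135^34 ≡ 201 (mod 239)
135^119 ≡ 1 (mod 239) ✓
Therefore the multiplicative order of 135 modulo 239 is 119.

119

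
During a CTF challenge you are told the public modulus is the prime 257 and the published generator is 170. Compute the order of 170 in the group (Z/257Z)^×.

256

By Lagrange's theorem, ord_257(170) divides φ(257) = 257 − 1 = 256 = 2^8.
Divisors of 256: 1, 2, 4, 8, 16, 32, 64, 128, 256.
Test each divisor d:
170^1 ≡ 170 (mod 257)
170^2 ≡ 116 (mod 257)
170^4 ≡ 92 (mod 257)
170^8 ≡ 240 (mod 257)
170^16 ≡ 32 (mod 257)
170^32 ≡ 253 (mod 257)
170^64 ≡ 16 (mod 257)
170^128 ≡ 256 (mod 257)
170^256 ≡ 1 (mod 257) ✓
The smallest such exponent is 256, so the order of 170 is 256.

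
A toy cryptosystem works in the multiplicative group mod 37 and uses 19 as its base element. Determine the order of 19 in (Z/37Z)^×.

36

The order of 19 must divide φ(37) = 37 − 1 = 36 = 2^2 · 3^2.
Divisors of 36: 1, 2, 3, 4, 6, 9, 12, 18, 36.
Test each divisor d:
19^1 ≡ 19 (mod 37)
19^2 ≡ 28 (mod 37)
19^3 ≡ 14 (mod 37)
19^4 ≡ 7 (mod 37)
19^6 ≡ 11 (mod 37)
19^9 ≡ 6 (mod 37)
19^12 ≡ 10 (mod 37)
19^18 ≡ 36 (mod 37)
19^36 ≡ 1 (mod 37) ✓
So ord_37(19) = 36.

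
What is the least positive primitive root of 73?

5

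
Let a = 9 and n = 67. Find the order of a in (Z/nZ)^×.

11

Since 9 ∈ (Z/67Z)^×, its order divides φ(67) = 67 − 1 = 66 = 2 · 3 · 11.
Divisors of 66: 1, 2, 3, 6, 11, 22, 33, 66.
Compute 9^d (mod 67) for the divisors d until we hit 1:
9^1 ≡ 9 (mod 67)
9^2 ≡ 14 (mod 67)
9^3 ≡ 59 (mod 67)
9^6 ≡ 64 (mod 67)
9^11 ≡ 1 (mod 67) ✓
Hence ord(9) = 11.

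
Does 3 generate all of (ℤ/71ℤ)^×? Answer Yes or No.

No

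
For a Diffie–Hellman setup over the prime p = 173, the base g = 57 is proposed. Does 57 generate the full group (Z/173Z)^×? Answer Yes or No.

No

φ(173) = 173 − 1 = 172 = 2^2 · 43.
An element g generates (Z/173Z)^× iff g^(172/q) ≢ 1 (mod 173) for each prime q ∈ {2, 43}.
57^86 ≡ 1 (mod 173)  [q = 2: ≡ 1 ✗]
57^4 ≡ 60 (mod 173)  [q = 43: ≢ 1 ✓]
The check at q = 2 fails, so 57 generates a proper subgroup.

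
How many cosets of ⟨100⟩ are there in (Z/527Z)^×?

ord(100) | φ(527) = φ(17·31) = (17−1)·(31−1) = 16·30 = 480 = 2^5 · 3 · 5.
Divisors of 480: 1, 2, 3, 4, 5, 6, 8, 10, 12, 15, 16, 20, 24, 30, 32, 40, 48, 60, 80, 96, 120, 160, 240, 480.
Compute 100^d (mod 527) for the divisors d until we hit 1:
100^1 ≡ 100 (mod 527)
100^2 ≡ 514 (mod 527)
100^3 ≡ 281 (mod 527)
100^4 ≡ 169 (mod 527)
100^5 ≡ 36 (mod 527)
100^6 ≡ 438 (mod 527)
100^8 ≡ 103 (mod 527)
100^10 ≡ 242 (mod 527)
100^12 ≡ 16 (mod 527)
100^15 ≡ 280 (mod 527)
100^16 ≡ 69 (mod 527)
100^20 ≡ 67 (mod 527)
100^24 ≡ 256 (mod 527)
100^30 ≡ 404 (mod 527)
100^32 ≡ 18 (mod 527)
100^40 ≡ 273 (mod 527)
100^48 ≡ 188 (mod 527)
100^60 ≡ 373 (mod 527)
100^80 ≡ 222 (mod 527)
100^96 ≡ 35 (mod 527)
100^120 ≡ 1 (mod 527) ✓
Thus |⟨100⟩| = ord(100) = 120.
Index = |(Z/527Z)^×| / |⟨100⟩| = 480 / 120 = 4.

4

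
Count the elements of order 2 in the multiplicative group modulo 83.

1

φ(83) = 83 − 1 = 82 = 2 · 41.
In a cyclic group of order 82, there are φ(d) elements of order d for each divisor d of 82, and zero for non-divisors.
2 | 82, and φ(2) = 2 − 1 = 1.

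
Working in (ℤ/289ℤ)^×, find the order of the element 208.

By Lagrange's theorem, ord_289(208) divides φ(289) = φ(17^2) = 17·(17−1) = 272 = 2^4 · 17.
Divisors of 272: 1, 2, 4, 8, 16, 17, 34, 68, 136, 272.
Check 208^d mod 289 for each divisor in increasing order:
208^1 ≡ 208 (mod 289)
208^2 ≡ 203 (mod 289)
208^4 ≡ 171 (mod 289)
208^8 ≡ 52 (mod 289)
208^16 ≡ 103 (mod 289)
208^17 ≡ 38 (mod 289)
208^34 ≡ 288 (mod 289)
208^68 ≡ 1 (mod 289) ✓
Hence ord(208) = 68.

68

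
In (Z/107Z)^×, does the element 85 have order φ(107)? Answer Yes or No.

No

φ(107) = 107 − 1 = 106 = 2 · 53.
85 is a primitive root mod 107 iff 85^(φ(107)/q) ≢ 1 for every prime q | φ(107), i.e. q ∈ {2, 53}.
85^53 ≡ 1 (mod 107)  [q = 2: ≡ 1 ✗]
85^2 ≡ 56 (mod 107)  [q = 53: ≢ 1 ✓]
Since 85^53 ≡ 1, the order of 85 divides 53 < 106, so 85 is not a primitive root.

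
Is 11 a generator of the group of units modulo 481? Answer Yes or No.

No

481 = 13 · 37 is a product of two distinct odd primes, so (Z/481Z)^× ≅ (Z/13Z)^× × (Z/37Z)^× is not cyclic.
No primitive root modulo 481 exists; in particular 11 is not one.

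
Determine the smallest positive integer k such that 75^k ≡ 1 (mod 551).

4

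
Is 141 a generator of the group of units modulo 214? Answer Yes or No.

No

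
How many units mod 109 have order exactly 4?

2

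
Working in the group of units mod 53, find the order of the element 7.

26

By Lagrange's theorem, ord_53(7) divides φ(53) = 53 − 1 = 52 = 2^2 · 13.
Divisors of 52: 1, 2, 4, 13, 26, 52.
Evaluate successive powers at the divisors of 52:
7^1 ≡ 7
7^2 ≡ 49
7^4 ≡ 16
7^13 ≡ 52
7^26 ≡ 1
Therefore the multiplicative order of 7 modulo 53 is 26.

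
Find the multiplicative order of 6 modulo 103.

Since 6 ∈ (Z/103Z)^×, its order divides φ(103) = 103 − 1 = 102 = 2 · 3 · 17.
Divisors of 102: 1, 2, 3, 6, 17, 34, 51, 102.
Test each divisor d:
6^1 ≡ 6 (mod 103)
6^2 ≡ 36 (mod 103)
6^3 ≡ 10 (mod 103)
6^6 ≡ 100 (mod 103)
6^17 ≡ 47 (mod 103)
6^34 ≡ 46 (mod 103)
6^51 ≡ 102 (mod 103)
6^102 ≡ 1 (mod 103) ✓
Hence ord(6) = 102.

102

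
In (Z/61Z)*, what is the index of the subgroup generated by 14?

10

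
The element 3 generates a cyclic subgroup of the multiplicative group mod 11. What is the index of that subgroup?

2

Since 3 ∈ (Z/11Z)^×, its order divides φ(11) = 11 − 1 = 10 = 2 · 5.
Divisors of 10: 1, 2, 5, 10.
Check 3^d mod 11 for each divisor in increasing order:
3^1 ≡ 3 (mod 11)
3^2 ≡ 9 (mod 11)
3^5 ≡ 1 (mod 11) ✓
The order of 3 is 5, so the subgroup it generates has 5 elements.
[(Z/11Z)^× : ⟨3⟩] = 10/5 = 2.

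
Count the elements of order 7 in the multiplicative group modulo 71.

φ(71) = 71 − 1 = 70 = 2 · 5 · 7.
In a cyclic group of order 70, there are φ(d) elements of order d for each divisor d of 70, and zero for non-divisors.
7 | 70, and φ(7) = 7 − 1 = 6.

6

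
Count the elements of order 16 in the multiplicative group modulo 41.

0

φ(41) = 41 − 1 = 40 = 2^3 · 5.
Since (Z/41Z)^× is cyclic of order 40, the number of elements of order d is φ(d) when d | 40 and 0 otherwise.
16 does not divide 40, so no element of (Z/41Z)^× has order 16.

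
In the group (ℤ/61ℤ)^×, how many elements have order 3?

φ(61) = 61 − 1 = 60 = 2^2 · 3 · 5.
Since (Z/61Z)^× is cyclic of order 60, the number of elements of order d is φ(d) when d | 60 and 0 otherwise.
3 | 60, and φ(3) = 3 − 1 = 2.

2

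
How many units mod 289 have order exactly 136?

64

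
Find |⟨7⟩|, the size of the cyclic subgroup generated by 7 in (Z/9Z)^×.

3

The order of 7 must divide φ(9) = φ(3^2) = 3·(3−1) = 6 = 2 · 3.
Divisors of 6: 1, 2, 3, 6.
Evaluate successive powers at the divisors of 6:
7^1 ≡ 7 (mod 9)
7^2 ≡ 4 (mod 9)
7^3 ≡ 1 (mod 9) ✓
Hence ord(7) = 3.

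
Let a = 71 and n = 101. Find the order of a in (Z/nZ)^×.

25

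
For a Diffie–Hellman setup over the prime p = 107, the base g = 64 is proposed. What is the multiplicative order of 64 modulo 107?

Since 64 ∈ (Z/107Z)^×, its order divides φ(107) = 107 − 1 = 106 = 2 · 53.
Divisors of 106: 1, 2, 53, 106.
Compute 64^d (mod 107) for the divisors d until we hit 1:
64^1 ≡ 64
64^2 ≡ 30
64^53 ≡ 1
Therefore the multiplicative order of 64 modulo 107 is 53.

53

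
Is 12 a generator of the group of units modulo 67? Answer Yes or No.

Yes

φ(67) = 67 − 1 = 66 = 2 · 3 · 11.
Test 12^(66/q) mod 67 for each prime factor q of 66:
12^33 ≡ 66 (mod 67)  [q = 2: ≢ 1 ✓]
12^22 ≡ 29 (mod 67)  [q = 3: ≢ 1 ✓]
12^6 ≡ 62 (mod 67)  [q = 11: ≢ 1 ✓]
Every test exponent gives a nontrivial residue, hence 12 generates the full group.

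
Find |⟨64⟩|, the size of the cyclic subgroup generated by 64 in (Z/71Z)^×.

Since 64 ∈ (Z/71Z)^×, its order divides φ(71) = 71 − 1 = 70 = 2 · 5 · 7.
Divisors of 70: 1, 2, 5, 7, 10, 14, 35, 70.
Evaluate successive powers at the divisors of 70:
64^1 ≡ 64 (mod 71)
64^2 ≡ 49 (mod 71)
64^5 ≡ 20 (mod 71)
64^7 ≡ 57 (mod 71)
64^10 ≡ 45 (mod 71)
64^14 ≡ 54 (mod 71)
64^35 ≡ 1 (mod 71) ✓
So ord_71(64) = 35.

35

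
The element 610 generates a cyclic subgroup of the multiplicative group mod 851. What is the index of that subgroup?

The order of 610 must divide φ(851) = φ(23·37) = (23−1)·(37−1) = 22·36 = 792 = 2^3 · 3^2 · 11.
Divisors of 792: 1, 2, 3, 4, 6, 8, 9, 11, 12, 18, 22, 24, 33, 36, 44, 66, 72, 88, 99, 132, 198, 264, 396, 792.
Evaluate successive powers at the divisors of 792:
610^1 ≡ 610 (mod 851)
610^2 ≡ 213 (mod 851)
610^3 ≡ 578 (mod 851)
610^4 ≡ 266 (mod 851)
610^6 ≡ 492 (mod 851)
610^8 ≡ 123 (mod 851)
610^9 ≡ 142 (mod 851)
610^11 ≡ 461 (mod 851)
610^12 ≡ 380 (mod 851)
610^18 ≡ 591 (mod 851)
610^22 ≡ 622 (mod 851)
610^24 ≡ 581 (mod 851)
610^33 ≡ 806 (mod 851)
610^36 ≡ 371 (mod 851)
610^44 ≡ 530 (mod 851)
610^66 ≡ 323 (mod 851)
610^72 ≡ 630 (mod 851)
610^88 ≡ 70 (mod 851)
610^99 ≡ 783 (mod 851)
610^132 ≡ 507 (mod 851)
610^198 ≡ 369 (mod 851)
610^264 ≡ 47 (mod 851)
610^396 ≡ 1 (mod 851) ✓
So ord_851(610) = 396, hence |⟨610⟩| = 396.
Index = |(Z/851Z)^×| / |⟨610⟩| = 792 / 396 = 2.

2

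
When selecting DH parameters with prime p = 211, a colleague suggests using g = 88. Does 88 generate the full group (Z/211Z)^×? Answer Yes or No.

φ(211) = 211 − 1 = 210 = 2 · 3 · 5 · 7.
It suffices to check that the order of 88 is not a proper divisor of 210: compute 88^(210/q) for q ∈ {2, 3, 5, 7}.
88^105 ≡ 210 (mod 211)  [q = 2: ≢ 1 ✓]
88^70 ≡ 1 (mod 211)  [q = 3: ≡ 1 ✗]
88^42 ≡ 1 (mod 211)  [q = 5: ≡ 1 ✗]
88^30 ≡ 148 (mod 211)  [q = 7: ≢ 1 ✓]
Since 88^70 ≡ 1, the order of 88 divides 70 < 210, so 88 is not a primitive root.

No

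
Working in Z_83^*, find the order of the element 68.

41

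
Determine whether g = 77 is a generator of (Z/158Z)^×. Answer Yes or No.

φ(158) = φ(2)·φ(79) = 1·78 = 78 = 2 · 3 · 13.
It suffices to check that the order of 77 is not a proper divisor of 78: compute 77^(78/q) for q ∈ {2, 3, 13}.
77^39 ≡ 157 (mod 158)  [q = 2: ≢ 1 ✓]
77^26 ≡ 23 (mod 158)  [q = 3: ≢ 1 ✓]
77^6 ≡ 143 (mod 158)  [q = 13: ≢ 1 ✓]
None equal 1, so ord_158(77) = 78: 77 is a primitive root.

Yes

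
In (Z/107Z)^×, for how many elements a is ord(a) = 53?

φ(107) = 107 − 1 = 106 = 2 · 53.
In a cyclic group of order 106, there are φ(d) elements of order d for each divisor d of 106, and zero for non-divisors.
53 | 106, and φ(53) = 53 − 1 = 52.

52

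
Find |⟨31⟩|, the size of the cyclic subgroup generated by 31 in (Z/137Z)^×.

By Lagrange's theorem, ord_137(31) divides φ(137) = 137 − 1 = 136 = 2^3 · 17.
Divisors of 136: 1, 2, 4, 8, 17, 34, 68, 136.
Check 31^d mod 137 for each divisor in increasing order:
31^1 ≡ 31
31^2 ≡ 2
31^4 ≡ 4
31^8 ≡ 16
31^17 ≡ 127
31^34 ≡ 100
31^68 ≡ 136
31^136 ≡ 1
So ord_137(31) = 136.

136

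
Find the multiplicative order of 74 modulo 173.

172

Since 74 ∈ (Z/173Z)^×, its order divides φ(173) = 173 − 1 = 172 = 2^2 · 43.
Divisors of 172: 1, 2, 4, 43, 86, 172.
Test each divisor d:
74^1 ≡ 74 (mod 173)
74^2 ≡ 113 (mod 173)
74^4 ≡ 140 (mod 173)
74^43 ≡ 93 (mod 173)
74^86 ≡ 172 (mod 173)
74^172 ≡ 1 (mod 173) ✓
The smallest such exponent is 172, so the order of 74 is 172.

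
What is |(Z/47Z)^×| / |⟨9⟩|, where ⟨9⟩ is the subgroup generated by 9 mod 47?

2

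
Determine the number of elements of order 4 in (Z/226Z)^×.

φ(226) = φ(2)·φ(113) = 1·112 = 112 = 2^4 · 7.
(Z/226Z)^× is cyclic (|G| = 112); a cyclic group of order m has exactly φ(d) elements of each order d | m, and none otherwise.
4 = 2^2 divides 112, and φ(4) = 2.

2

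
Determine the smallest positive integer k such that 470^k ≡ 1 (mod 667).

154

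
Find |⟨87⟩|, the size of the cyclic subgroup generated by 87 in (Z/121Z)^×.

22

The order of 87 must divide φ(121) = φ(11^2) = 11·(11−1) = 110 = 2 · 5 · 11.
Divisors of 110: 1, 2, 5, 10, 11, 22, 55, 110.
Evaluate successive powers at the divisors of 110:
87^1 ≡ 87 (mod 121)
87^2 ≡ 67 (mod 121)
87^5 ≡ 76 (mod 121)
87^10 ≡ 89 (mod 121)
87^11 ≡ 120 (mod 121)
87^22 ≡ 1 (mod 121) ✓
Hence ord(87) = 22.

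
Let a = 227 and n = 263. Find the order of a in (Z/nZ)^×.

262

The order of 227 must divide φ(263) = 263 − 1 = 262 = 2 · 131.
Divisors of 262: 1, 2, 131, 262.
Check 227^d mod 263 for each divisor in increasing order:
227^1 ≡ 227 (mod 263)
227^2 ≡ 244 (mod 263)
227^131 ≡ 262 (mod 263)
227^262 ≡ 1 (mod 263) ✓
So ord_263(227) = 262.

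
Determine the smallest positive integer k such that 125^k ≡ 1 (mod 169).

Since 125 ∈ (Z/169Z)^×, its order divides φ(169) = φ(13^2) = 13·(13−1) = 156 = 2^2 · 3 · 13.
Divisors of 156: 1, 2, 3, 4, 6, 12, 13, 26, 39, 52, 78, 156.
Compute 125^d (mod 169) for the divisors d until we hit 1:
125^1 ≡ 125
125^2 ≡ 77
125^3 ≡ 161
125^4 ≡ 14
125^6 ≡ 64
125^12 ≡ 40
125^13 ≡ 99
125^26 ≡ 168
125^39 ≡ 70
125^52 ≡ 1
The smallest such exponent is 52, so the order of 125 is 52.

52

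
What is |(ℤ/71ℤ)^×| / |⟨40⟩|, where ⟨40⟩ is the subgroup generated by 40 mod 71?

2

By Lagrange's theorem, ord_71(40) divides φ(71) = 71 − 1 = 70 = 2 · 5 · 7.
Divisors of 70: 1, 2, 5, 7, 10, 14, 35, 70.
Test each divisor d:
40^1 ≡ 40
40^2 ≡ 38
40^5 ≡ 37
40^7 ≡ 57
40^10 ≡ 20
40^14 ≡ 54
40^35 ≡ 1
The order of 40 is 35, so the subgroup it generates has 35 elements.
Index = |(Z/71Z)^×| / |⟨40⟩| = 70 / 35 = 2.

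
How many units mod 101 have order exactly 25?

φ(101) = 101 − 1 = 100 = 2^2 · 5^2.
Since (Z/101Z)^× is cyclic of order 100, the number of elements of order d is φ(d) when d | 100 and 0 otherwise.
25 = 5^2 divides 100, and φ(25) = 20.

20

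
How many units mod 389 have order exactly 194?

96

φ(389) = 389 − 1 = 388 = 2^2 · 97.
In a cyclic group of order 388, there are φ(d) elements of order d for each divisor d of 388, and zero for non-divisors.
194 = 2 · 97 divides 388, and φ(194) = 96.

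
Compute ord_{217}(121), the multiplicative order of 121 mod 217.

15

The order of 121 must divide φ(217) = φ(7·31) = (7−1)·(31−1) = 6·30 = 180 = 2^2 · 3^2 · 5.
Divisors of 180: 1, 2, 3, 4, 5, 6, 9, 10, 12, 15, 18, 20, 30, 36, 45, 60, 90, 180.
Evaluate successive powers at the divisors of 180:
121^1 ≡ 121 (mod 217)
121^2 ≡ 102 (mod 217)
121^3 ≡ 190 (mod 217)
121^4 ≡ 205 (mod 217)
121^5 ≡ 67 (mod 217)
121^6 ≡ 78 (mod 217)
121^9 ≡ 64 (mod 217)
121^10 ≡ 149 (mod 217)
121^12 ≡ 8 (mod 217)
121^15 ≡ 1 (mod 217) ✓
Therefore the multiplicative order of 121 modulo 217 is 15.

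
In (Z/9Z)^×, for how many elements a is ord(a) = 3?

2

φ(9) = φ(3^2) = 3·(3−1) = 6 = 2 · 3.
(Z/9Z)^× is cyclic (|G| = 6); a cyclic group of order m has exactly φ(d) elements of each order d | m, and none otherwise.
3 | 6, and φ(3) = 3 − 1 = 2.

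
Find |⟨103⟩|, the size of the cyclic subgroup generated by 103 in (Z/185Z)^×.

ord(103) | φ(185) = φ(5·37) = (5−1)·(37−1) = 4·36 = 144 = 2^4 · 3^2.
Divisors of 144: 1, 2, 3, 4, 6, 8, 9, 12, 16, 18, 24, 36, 48, 72, 144.
Compute 103^d (mod 185) for the divisors d until we hit 1:
103^1 ≡ 103 (mod 185)
103^2 ≡ 64 (mod 185)
103^3 ≡ 117 (mod 185)
103^4 ≡ 26 (mod 185)
103^6 ≡ 184 (mod 185)
103^8 ≡ 121 (mod 185)
103^9 ≡ 68 (mod 185)
103^12 ≡ 1 (mod 185) ✓
Hence ord(103) = 12.

12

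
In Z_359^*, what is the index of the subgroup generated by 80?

2

The order of 80 must divide φ(359) = 359 − 1 = 358 = 2 · 179.
Divisors of 358: 1, 2, 179, 358.
Check 80^d mod 359 for each divisor in increasing order:
80^1 ≡ 80 (mod 359)
80^2 ≡ 297 (mod 359)
80^179 ≡ 1 (mod 359) ✓
Thus |⟨80⟩| = ord(80) = 179.
The index is φ(359) / ord(80) = 358 / 179 = 2.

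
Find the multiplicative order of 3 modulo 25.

20

Since 3 ∈ (Z/25Z)^×, its order divides φ(25) = φ(5^2) = 5·(5−1) = 20 = 2^2 · 5.
Divisors of 20: 1, 2, 4, 5, 10, 20.
Evaluate successive powers at the divisors of 20:
3^1 ≡ 3 (mod 25)
3^2 ≡ 9 (mod 25)
3^4 ≡ 6 (mod 25)
3^5 ≡ 18 (mod 25)
3^10 ≡ 24 (mod 25)
3^20 ≡ 1 (mod 25) ✓
The smallest such exponent is 20, so the order of 3 is 20.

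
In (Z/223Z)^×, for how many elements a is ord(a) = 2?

φ(223) = 223 − 1 = 222 = 2 · 3 · 37.
In a cyclic group of order 222, there are φ(d) elements of order d for each divisor d of 222, and zero for non-divisors.
2 | 222, and φ(2) = 2 − 1 = 1.

1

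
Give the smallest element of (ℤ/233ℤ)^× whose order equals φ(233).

φ(233) = 233 − 1 = 232 = 2^3 · 29.
g is a primitive root iff g^(232/q) ≢ 1 (mod 233) for each prime q ∈ {2, 29}.
g = 2: 2^116 ≡ 1 — hits 1, so not a primitive root.
g = 3: 3^116 ≡ 232; 3^8 ≡ 37 — none is 1, so 3 is a primitive root.
Hence the least primitive root of 233 is 3.

3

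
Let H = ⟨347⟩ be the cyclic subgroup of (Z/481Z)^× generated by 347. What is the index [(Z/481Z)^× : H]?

By Lagrange's theorem, ord_481(347) divides φ(481) = φ(13·37) = (13−1)·(37−1) = 12·36 = 432 = 2^4 · 3^3.
Divisors of 432: 1, 2, 3, 4, 6, 8, 9, 12, 16, 18, 24, 27, 36, 48, 54, 72, 108, 144, 216, 432.
Compute 347^d (mod 481) for the divisors d until we hit 1:
347^1 ≡ 347 (mod 481)
347^2 ≡ 159 (mod 481)
347^3 ≡ 339 (mod 481)
347^4 ≡ 269 (mod 481)
347^6 ≡ 443 (mod 481)
347^8 ≡ 211 (mod 481)
347^9 ≡ 105 (mod 481)
347^12 ≡ 1 (mod 481) ✓
Thus |⟨347⟩| = ord(347) = 12.
The index is φ(481) / ord(347) = 432 / 12 = 36.

36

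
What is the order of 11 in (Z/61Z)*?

4

By Lagrange's theorem, ord_61(11) divides φ(61) = 61 − 1 = 60 = 2^2 · 3 · 5.
Divisors of 60: 1, 2, 3, 4, 5, 6, 10, 12, 15, 20, 30, 60.
Compute 11^d (mod 61) for the divisors d until we hit 1:
11^1 ≡ 11 (mod 61)
11^2 ≡ 60 (mod 61)
11^3 ≡ 50 (mod 61)
11^4 ≡ 1 (mod 61) ✓
So ord_61(11) = 4.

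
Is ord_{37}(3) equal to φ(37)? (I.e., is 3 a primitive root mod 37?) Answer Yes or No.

φ(37) = 37 − 1 = 36 = 2^2 · 3^2.
Test 3^(36/q) mod 37 for each prime factor q of 36:
3^18 ≡ 1 (mod 37)  [q = 2: ≡ 1 ✗]
3^12 ≡ 10 (mod 37)  [q = 3: ≢ 1 ✓]
3^18 ≡ 1 shows ord(3) | 18, strictly less than φ(37); not a primitive root.

No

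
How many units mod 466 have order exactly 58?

28

φ(466) = φ(2)·φ(233) = 1·232 = 232 = 2^3 · 29.
In a cyclic group of order 232, there are φ(d) elements of order d for each divisor d of 232, and zero for non-divisors.
58 = 2 · 29 divides 232, and φ(58) = 28.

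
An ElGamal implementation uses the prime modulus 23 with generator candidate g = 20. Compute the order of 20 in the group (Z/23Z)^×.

22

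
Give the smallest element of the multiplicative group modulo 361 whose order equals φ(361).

φ(361) = φ(19^2) = 19·(19−1) = 342 = 2 · 3^2 · 19.
g is a primitive root iff g^(342/q) ≢ 1 (mod 361) for each prime q ∈ {2, 3, 19}.
g = 2: 2^171 ≡ 360; 2^114 ≡ 292; 2^18 ≡ 58 — none is 1, so 2 is a primitive root.
Hence the least primitive root of 361 is 2.

2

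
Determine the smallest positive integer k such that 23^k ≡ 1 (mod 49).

Since 23 ∈ (Z/49Z)^×, its order divides φ(49) = φ(7^2) = 7·(7−1) = 42 = 2 · 3 · 7.
Divisors of 42: 1, 2, 3, 6, 7, 14, 21, 42.
Test each divisor d:
23^1 ≡ 23
23^2 ≡ 39
23^3 ≡ 15
23^6 ≡ 29
23^7 ≡ 30
23^14 ≡ 18
23^21 ≡ 1
The smallest such exponent is 21, so the order of 23 is 21.

21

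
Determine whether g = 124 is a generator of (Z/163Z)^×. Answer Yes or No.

Yes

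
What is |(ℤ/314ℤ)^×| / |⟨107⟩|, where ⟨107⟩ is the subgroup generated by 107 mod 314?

13

ord(107) | φ(314) = φ(2)·φ(157) = 1·156 = 156 = 2^2 · 3 · 13.
Divisors of 156: 1, 2, 3, 4, 6, 12, 13, 26, 39, 52, 78, 156.
Evaluate successive powers at the divisors of 156:
107^1 ≡ 107 (mod 314)
107^2 ≡ 145 (mod 314)
107^3 ≡ 129 (mod 314)
107^4 ≡ 301 (mod 314)
107^6 ≡ 313 (mod 314)
107^12 ≡ 1 (mod 314) ✓
The order of 107 is 12, so the subgroup it generates has 12 elements.
Index = |(Z/314Z)^×| / |⟨107⟩| = 156 / 12 = 13.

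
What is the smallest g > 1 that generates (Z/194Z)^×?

5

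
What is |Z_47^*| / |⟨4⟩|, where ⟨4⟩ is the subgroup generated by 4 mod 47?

ord(4) | φ(47) = 47 − 1 = 46 = 2 · 23.
Divisors of 46: 1, 2, 23, 46.
Compute 4^d (mod 47) for the divisors d until we hit 1:
4^1 ≡ 4 (mod 47)
4^2 ≡ 16 (mod 47)
4^23 ≡ 1 (mod 47) ✓
So ord_47(4) = 23, hence |⟨4⟩| = 23.
[(Z/47Z)^× : ⟨4⟩] = 46/23 = 2.

2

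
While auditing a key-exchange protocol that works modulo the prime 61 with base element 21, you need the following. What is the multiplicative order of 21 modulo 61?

12

The order of 21 must divide φ(61) = 61 − 1 = 60 = 2^2 · 3 · 5.
Divisors of 60: 1, 2, 3, 4, 5, 6, 10, 12, 15, 20, 30, 60.
Evaluate successive powers at the divisors of 60:
21^1 ≡ 21 (mod 61)
21^2 ≡ 14 (mod 61)
21^3 ≡ 50 (mod 61)
21^4 ≡ 13 (mod 61)
21^5 ≡ 29 (mod 61)
21^6 ≡ 60 (mod 61)
21^10 ≡ 48 (mod 61)
21^12 ≡ 1 (mod 61) ✓
So ord_61(21) = 12.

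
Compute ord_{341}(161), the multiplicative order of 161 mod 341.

30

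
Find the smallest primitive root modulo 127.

3

φ(127) = 127 − 1 = 126 = 2 · 3^2 · 7.
g is a primitive root iff g^(126/q) ≢ 1 (mod 127) for each prime q ∈ {2, 3, 7}.
g = 2: 2^63 ≡ 1 — hits 1, so not a primitive root.
g = 3: 3^63 ≡ 126; 3^42 ≡ 107; 3^18 ≡ 4 — none is 1, so 3 is a primitive root.
So 3 is the smallest generator of (Z/127Z)^×.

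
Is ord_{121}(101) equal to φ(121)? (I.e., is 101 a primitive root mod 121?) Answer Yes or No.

Yes

φ(121) = φ(11^2) = 11·(11−1) = 110 = 2 · 5 · 11.
It suffices to check that the order of 101 is not a proper divisor of 110: compute 101^(110/q) for q ∈ {2, 5, 11}.
101^55 ≡ 120 (mod 121)  [q = 2: ≢ 1 ✓]
101^22 ≡ 81 (mod 121)  [q = 5: ≢ 1 ✓]
101^10 ≡ 67 (mod 121)  [q = 11: ≢ 1 ✓]
None equal 1, so ord_121(101) = 110: 101 is a primitive root.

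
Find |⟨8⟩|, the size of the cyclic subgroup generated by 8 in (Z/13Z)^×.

4

Since 8 ∈ (Z/13Z)^×, its order divides φ(13) = 13 − 1 = 12 = 2^2 · 3.
Divisors of 12: 1, 2, 3, 4, 6, 12.
Test each divisor d:
8^1 ≡ 8 (mod 13)
8^2 ≡ 12 (mod 13)
8^3 ≡ 5 (mod 13)
8^4 ≡ 1 (mod 13) ✓
Hence ord(8) = 4.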